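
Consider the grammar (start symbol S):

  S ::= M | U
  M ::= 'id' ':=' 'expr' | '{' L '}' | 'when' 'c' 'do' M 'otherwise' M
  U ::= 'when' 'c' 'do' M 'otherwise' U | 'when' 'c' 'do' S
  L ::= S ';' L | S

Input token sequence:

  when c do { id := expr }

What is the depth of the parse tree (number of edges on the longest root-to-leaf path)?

7

[S [U when c do [S [M { [L [S [M id := expr]]] }]]]]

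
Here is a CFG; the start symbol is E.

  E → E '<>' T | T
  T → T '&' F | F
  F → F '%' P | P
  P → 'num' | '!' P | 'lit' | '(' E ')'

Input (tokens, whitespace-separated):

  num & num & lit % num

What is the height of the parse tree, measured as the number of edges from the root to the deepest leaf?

[E [T [T [T [F [P num]]] & [F [P num]]] & [F [F [P lit]] % [P num]]]]

6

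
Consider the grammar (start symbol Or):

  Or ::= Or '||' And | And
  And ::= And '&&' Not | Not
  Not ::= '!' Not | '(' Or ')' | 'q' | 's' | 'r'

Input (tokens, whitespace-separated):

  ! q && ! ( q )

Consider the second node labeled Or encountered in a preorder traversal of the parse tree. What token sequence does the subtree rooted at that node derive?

[Or [And [And [Not ! [Not q]]] && [Not ! [Not ( [Or [And [Not q]]] )]]]]

q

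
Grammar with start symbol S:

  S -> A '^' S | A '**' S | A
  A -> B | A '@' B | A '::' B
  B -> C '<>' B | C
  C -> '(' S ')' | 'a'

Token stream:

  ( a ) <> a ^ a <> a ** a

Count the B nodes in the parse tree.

6

[S [A [B [C ( [S [A [B [C a]]]] )] <> [B [C a]]]] ^ [S [A [B [C a] <> [B [C a]]]] ** [S [A [B [C a]]]]]]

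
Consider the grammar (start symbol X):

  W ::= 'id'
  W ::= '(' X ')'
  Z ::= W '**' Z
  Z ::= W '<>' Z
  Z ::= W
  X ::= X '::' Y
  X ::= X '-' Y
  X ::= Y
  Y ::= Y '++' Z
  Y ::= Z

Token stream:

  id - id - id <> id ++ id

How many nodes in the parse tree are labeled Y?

4

[X [X [X [Y [Z [W id]]]] - [Y [Z [W id]]]] - [Y [Y [Z [W id] <> [Z [W id]]]] ++ [Z [W id]]]]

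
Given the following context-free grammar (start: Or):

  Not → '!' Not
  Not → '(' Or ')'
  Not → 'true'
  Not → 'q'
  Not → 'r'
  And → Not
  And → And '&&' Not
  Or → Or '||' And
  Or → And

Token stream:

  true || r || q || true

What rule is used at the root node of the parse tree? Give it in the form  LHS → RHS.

[Or [Or [Or [Or [And [Not true]]] || [And [Not r]]] || [And [Not q]]] || [And [Not true]]]

Or → Or '||' And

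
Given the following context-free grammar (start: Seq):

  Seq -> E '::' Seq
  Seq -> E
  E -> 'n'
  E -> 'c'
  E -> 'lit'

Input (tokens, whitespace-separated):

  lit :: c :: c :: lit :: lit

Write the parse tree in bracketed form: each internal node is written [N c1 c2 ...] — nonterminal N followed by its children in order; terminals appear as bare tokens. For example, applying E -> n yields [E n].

[Seq [E lit] :: [Seq [E c] :: [Seq [E c] :: [Seq [E lit] :: [Seq [E lit]]]]]]

Seq
E :: Seq
lit :: Seq
lit :: E :: Seq
lit :: c :: Seq
lit :: c :: E :: Seq
lit :: c :: c :: Seq
lit :: c :: c :: E :: Seq
lit :: c :: c :: lit :: Seq
lit :: c :: c :: lit :: E
lit :: c :: c :: lit :: lit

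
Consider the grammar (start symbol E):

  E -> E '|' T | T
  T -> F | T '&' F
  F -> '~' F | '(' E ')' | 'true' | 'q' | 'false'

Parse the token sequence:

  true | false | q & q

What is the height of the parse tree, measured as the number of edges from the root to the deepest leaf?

[E [E [E [T [F true]]] | [T [F false]]] | [T [T [F q]] & [F q]]]

5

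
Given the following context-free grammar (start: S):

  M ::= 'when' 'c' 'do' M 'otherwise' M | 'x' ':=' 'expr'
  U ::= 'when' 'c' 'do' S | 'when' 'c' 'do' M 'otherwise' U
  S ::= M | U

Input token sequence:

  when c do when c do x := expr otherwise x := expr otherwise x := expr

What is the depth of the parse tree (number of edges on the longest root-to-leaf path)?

4

[S [M when c do [M when c do [M x := expr] otherwise [M x := expr]] otherwise [M x := expr]]]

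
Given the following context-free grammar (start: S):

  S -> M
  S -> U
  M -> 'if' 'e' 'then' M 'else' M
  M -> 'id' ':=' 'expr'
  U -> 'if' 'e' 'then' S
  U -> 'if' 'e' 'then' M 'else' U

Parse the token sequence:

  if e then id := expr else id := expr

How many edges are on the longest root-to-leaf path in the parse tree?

3

[S [M if e then [M id := expr] else [M id := expr]]]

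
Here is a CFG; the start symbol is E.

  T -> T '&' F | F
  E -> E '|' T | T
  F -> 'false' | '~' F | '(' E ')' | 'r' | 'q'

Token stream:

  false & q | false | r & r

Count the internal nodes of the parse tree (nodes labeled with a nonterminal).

[E [E [E [T [T [F false]] & [F q]]] | [T [F false]]] | [T [T [F r]] & [F r]]]

13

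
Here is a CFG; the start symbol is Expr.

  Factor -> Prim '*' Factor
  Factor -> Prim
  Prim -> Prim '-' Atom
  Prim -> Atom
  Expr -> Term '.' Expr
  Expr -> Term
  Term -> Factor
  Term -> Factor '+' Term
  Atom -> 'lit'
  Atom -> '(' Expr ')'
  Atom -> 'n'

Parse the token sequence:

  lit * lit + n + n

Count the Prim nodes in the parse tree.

4

[Expr [Term [Factor [Prim [Atom lit]] * [Factor [Prim [Atom lit]]]] + [Term [Factor [Prim [Atom n]]] + [Term [Factor [Prim [Atom n]]]]]]]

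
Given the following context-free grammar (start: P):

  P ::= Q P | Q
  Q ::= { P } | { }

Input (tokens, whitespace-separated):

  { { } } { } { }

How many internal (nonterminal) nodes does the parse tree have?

[P [Q { [P [Q { }]] }] [P [Q { }] [P [Q { }]]]]

8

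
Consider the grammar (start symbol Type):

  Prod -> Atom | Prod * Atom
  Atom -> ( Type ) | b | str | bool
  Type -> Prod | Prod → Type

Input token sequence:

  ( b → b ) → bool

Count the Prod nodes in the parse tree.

[Type [Prod [Atom ( [Type [Prod [Atom b]] → [Type [Prod [Atom b]]]] )]] → [Type [Prod [Atom bool]]]]

4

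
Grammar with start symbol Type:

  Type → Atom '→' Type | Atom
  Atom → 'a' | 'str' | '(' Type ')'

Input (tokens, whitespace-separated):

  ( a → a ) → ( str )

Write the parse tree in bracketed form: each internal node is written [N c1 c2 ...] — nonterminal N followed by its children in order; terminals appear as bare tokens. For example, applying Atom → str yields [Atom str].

Type
Atom → Type
( Type ) → Type
( Atom → Type ) → Type
( a → Type ) → Type
( a → Atom ) → Type
( a → a ) → Type
( a → a ) → Atom
( a → a ) → ( Type )
( a → a ) → ( Atom )
( a → a ) → ( str )

[Type [Atom ( [Type [Atom a] → [Type [Atom a]]] )] → [Type [Atom ( [Type [Atom str]] )]]]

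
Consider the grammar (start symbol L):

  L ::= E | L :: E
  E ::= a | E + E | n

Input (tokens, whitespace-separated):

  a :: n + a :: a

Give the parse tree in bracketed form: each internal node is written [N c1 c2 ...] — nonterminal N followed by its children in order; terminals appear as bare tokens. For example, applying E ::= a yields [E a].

[L [L [L [E a]] :: [E [E n] + [E a]]] :: [E a]]

L
L :: E
L :: E :: E
E :: E :: E
a :: E :: E
a :: E + E :: E
a :: n + E :: E
a :: n + a :: E
a :: n + a :: a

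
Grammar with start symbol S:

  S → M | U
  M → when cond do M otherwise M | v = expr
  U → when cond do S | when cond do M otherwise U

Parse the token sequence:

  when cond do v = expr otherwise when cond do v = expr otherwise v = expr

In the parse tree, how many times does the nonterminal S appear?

1

[S [M when cond do [M v = expr] otherwise [M when cond do [M v = expr] otherwise [M v = expr]]]]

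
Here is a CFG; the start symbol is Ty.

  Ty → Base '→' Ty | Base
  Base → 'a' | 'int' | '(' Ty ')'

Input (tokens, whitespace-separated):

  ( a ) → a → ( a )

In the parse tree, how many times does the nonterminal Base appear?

5

[Ty [Base ( [Ty [Base a]] )] → [Ty [Base a] → [Ty [Base ( [Ty [Base a]] )]]]]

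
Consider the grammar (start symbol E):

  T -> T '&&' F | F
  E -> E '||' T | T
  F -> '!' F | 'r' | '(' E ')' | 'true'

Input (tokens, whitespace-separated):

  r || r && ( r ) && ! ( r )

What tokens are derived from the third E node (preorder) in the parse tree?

[E [E [T [F r]]] || [T [T [T [F r]] && [F ( [E [T [F r]]] )]] && [F ! [F ( [E [T [F r]]] )]]]]

r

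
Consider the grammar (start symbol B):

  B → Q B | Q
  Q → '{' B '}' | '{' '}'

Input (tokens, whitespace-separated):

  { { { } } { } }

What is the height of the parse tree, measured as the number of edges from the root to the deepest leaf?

6

[B [Q { [B [Q { [B [Q { }]] }] [B [Q { }]]] }]]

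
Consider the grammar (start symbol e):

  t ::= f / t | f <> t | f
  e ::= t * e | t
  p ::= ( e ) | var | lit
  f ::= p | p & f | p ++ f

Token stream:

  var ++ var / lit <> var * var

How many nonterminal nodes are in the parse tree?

16

[e [t [f [p var] ++ [f [p var]]] / [t [f [p lit]] <> [t [f [p var]]]]] * [e [t [f [p var]]]]]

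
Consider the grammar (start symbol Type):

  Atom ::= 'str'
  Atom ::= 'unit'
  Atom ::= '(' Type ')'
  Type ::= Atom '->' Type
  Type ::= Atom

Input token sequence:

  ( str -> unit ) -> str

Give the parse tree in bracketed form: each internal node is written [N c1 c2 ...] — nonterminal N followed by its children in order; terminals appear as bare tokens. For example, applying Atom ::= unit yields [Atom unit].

[Type [Atom ( [Type [Atom str] -> [Type [Atom unit]]] )] -> [Type [Atom str]]]

Type
Atom -> Type
( Type ) -> Type
( Atom -> Type ) -> Type
( str -> Type ) -> Type
( str -> Atom ) -> Type
( str -> unit ) -> Type
( str -> unit ) -> Atom
( str -> unit ) -> str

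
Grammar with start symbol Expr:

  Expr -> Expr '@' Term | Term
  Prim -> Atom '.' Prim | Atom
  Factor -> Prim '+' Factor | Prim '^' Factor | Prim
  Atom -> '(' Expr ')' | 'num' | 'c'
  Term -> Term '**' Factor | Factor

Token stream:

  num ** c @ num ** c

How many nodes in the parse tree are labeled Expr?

[Expr [Expr [Term [Term [Factor [Prim [Atom num]]]] ** [Factor [Prim [Atom c]]]]] @ [Term [Term [Factor [Prim [Atom num]]]] ** [Factor [Prim [Atom c]]]]]

2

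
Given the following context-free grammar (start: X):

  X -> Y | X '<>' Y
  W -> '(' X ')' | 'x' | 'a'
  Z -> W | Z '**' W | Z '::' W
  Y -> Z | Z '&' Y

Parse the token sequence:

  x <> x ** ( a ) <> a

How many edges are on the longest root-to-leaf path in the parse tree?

[X [X [X [Y [Z [W x]]]] <> [Y [Z [Z [W x]] ** [W ( [X [Y [Z [W a]]]] )]]]] <> [Y [Z [W a]]]]

9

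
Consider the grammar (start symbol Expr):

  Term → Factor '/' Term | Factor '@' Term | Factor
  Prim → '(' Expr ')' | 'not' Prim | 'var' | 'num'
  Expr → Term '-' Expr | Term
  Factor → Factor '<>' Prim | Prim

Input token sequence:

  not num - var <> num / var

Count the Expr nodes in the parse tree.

2

[Expr [Term [Factor [Prim not [Prim num]]]] - [Expr [Term [Factor [Factor [Prim var]] <> [Prim num]] / [Term [Factor [Prim var]]]]]]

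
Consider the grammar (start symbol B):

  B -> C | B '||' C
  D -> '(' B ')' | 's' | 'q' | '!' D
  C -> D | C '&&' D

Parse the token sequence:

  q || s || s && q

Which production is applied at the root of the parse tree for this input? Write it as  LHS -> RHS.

[B [B [B [C [D q]]] || [C [D s]]] || [C [C [D s]] && [D q]]]

B -> B '||' C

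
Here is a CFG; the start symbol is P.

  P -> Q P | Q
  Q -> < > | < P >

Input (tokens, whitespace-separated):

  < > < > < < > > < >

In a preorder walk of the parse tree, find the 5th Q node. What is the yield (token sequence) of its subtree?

[P [Q < >] [P [Q < >] [P [Q < [P [Q < >]] >] [P [Q < >]]]]]

< >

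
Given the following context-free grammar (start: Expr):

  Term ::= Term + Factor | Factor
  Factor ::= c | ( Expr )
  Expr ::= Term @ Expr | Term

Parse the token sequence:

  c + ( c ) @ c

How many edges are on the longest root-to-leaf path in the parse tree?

[Expr [Term [Term [Factor c]] + [Factor ( [Expr [Term [Factor c]]] )]] @ [Expr [Term [Factor c]]]]

6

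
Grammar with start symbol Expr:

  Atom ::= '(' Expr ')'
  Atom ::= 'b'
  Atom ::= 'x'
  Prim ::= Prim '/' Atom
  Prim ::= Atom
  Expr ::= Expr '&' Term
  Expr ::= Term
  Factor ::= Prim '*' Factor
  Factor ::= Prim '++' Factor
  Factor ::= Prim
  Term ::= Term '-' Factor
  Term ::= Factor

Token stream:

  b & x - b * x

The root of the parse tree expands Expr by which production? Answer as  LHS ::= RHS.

[Expr [Expr [Term [Factor [Prim [Atom b]]]]] & [Term [Term [Factor [Prim [Atom x]]]] - [Factor [Prim [Atom b]] * [Factor [Prim [Atom x]]]]]]

Expr ::= Expr '&' Term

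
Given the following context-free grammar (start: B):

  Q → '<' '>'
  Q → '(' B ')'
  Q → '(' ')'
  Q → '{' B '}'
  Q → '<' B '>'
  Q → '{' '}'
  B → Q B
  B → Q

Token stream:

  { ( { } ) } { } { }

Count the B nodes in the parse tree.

[B [Q { [B [Q ( [B [Q { }]] )]] }] [B [Q { }] [B [Q { }]]]]

5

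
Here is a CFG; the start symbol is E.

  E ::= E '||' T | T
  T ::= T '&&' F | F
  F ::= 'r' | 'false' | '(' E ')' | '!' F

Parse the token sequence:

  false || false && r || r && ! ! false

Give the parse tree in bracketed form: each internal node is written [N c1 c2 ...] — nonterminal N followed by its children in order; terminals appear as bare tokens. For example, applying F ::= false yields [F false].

E
E || T
E || T || T
T || T || T
F || T || T
false || T || T
false || T && F || T
false || F && F || T
false || false && F || T
false || false && r || T
false || false && r || T && F
false || false && r || F && F
false || false && r || r && F
false || false && r || r && ! F
false || false && r || r && ! ! F
false || false && r || r && ! ! false

[E [E [E [T [F false]]] || [T [T [F false]] && [F r]]] || [T [T [F r]] && [F ! [F ! [F false]]]]]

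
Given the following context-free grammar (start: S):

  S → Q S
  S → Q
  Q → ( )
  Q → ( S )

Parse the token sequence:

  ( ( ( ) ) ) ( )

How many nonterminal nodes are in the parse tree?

8

[S [Q ( [S [Q ( [S [Q ( )]] )]] )] [S [Q ( )]]]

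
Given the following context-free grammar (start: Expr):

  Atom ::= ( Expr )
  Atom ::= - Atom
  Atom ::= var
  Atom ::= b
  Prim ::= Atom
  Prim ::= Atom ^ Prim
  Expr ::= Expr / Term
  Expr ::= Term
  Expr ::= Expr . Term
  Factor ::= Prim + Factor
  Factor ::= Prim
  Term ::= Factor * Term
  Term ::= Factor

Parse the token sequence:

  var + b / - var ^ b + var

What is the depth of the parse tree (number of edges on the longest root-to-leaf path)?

7

[Expr [Expr [Term [Factor [Prim [Atom var]] + [Factor [Prim [Atom b]]]]]] / [Term [Factor [Prim [Atom - [Atom var]] ^ [Prim [Atom b]]] + [Factor [Prim [Atom var]]]]]]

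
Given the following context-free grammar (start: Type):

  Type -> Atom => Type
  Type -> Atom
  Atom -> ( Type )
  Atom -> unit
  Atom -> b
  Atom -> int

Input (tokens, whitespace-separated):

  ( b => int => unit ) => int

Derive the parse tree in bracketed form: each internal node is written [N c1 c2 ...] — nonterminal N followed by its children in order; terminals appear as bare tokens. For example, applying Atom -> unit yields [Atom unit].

[Type [Atom ( [Type [Atom b] => [Type [Atom int] => [Type [Atom unit]]]] )] => [Type [Atom int]]]

Type
Atom => Type
( Type ) => Type
( Atom => Type ) => Type
( b => Type ) => Type
( b => Atom => Type ) => Type
( b => int => Type ) => Type
( b => int => Atom ) => Type
( b => int => unit ) => Type
( b => int => unit ) => Atom
( b => int => unit ) => int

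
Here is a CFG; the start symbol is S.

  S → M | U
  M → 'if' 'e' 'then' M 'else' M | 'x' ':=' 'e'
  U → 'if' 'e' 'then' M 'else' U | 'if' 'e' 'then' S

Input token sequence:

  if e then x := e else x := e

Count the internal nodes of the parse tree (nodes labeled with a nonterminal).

4

[S [M if e then [M x := e] else [M x := e]]]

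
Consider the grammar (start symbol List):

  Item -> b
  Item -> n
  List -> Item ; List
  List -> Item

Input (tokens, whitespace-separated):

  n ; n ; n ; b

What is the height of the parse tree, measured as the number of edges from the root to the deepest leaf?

5

[List [Item n] ; [List [Item n] ; [List [Item n] ; [List [Item b]]]]]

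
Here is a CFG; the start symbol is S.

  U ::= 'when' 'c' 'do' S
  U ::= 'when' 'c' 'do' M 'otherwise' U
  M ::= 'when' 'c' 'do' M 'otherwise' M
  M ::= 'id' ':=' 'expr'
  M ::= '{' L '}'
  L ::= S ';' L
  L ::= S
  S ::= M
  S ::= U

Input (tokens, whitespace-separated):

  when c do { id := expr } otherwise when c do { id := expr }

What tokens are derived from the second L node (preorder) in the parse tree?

[S [U when c do [M { [L [S [M id := expr]]] }] otherwise [U when c do [S [M { [L [S [M id := expr]]] }]]]]]

id := expr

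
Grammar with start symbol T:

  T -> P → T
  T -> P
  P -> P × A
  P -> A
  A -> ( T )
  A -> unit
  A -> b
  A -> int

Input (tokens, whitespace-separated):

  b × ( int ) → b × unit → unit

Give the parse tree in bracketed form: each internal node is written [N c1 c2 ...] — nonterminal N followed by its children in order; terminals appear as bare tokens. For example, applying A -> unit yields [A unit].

[T [P [P [A b]] × [A ( [T [P [A int]]] )]] → [T [P [P [A b]] × [A unit]] → [T [P [A unit]]]]]

T
P → T
P × A → T
A × A → T
b × A → T
b × ( T ) → T
b × ( P ) → T
b × ( A ) → T
b × ( int ) → T
b × ( int ) → P → T
b × ( int ) → P × A → T
b × ( int ) → A × A → T
b × ( int ) → b × A → T
b × ( int ) → b × unit → T
b × ( int ) → b × unit → P
b × ( int ) → b × unit → A
b × ( int ) → b × unit → unit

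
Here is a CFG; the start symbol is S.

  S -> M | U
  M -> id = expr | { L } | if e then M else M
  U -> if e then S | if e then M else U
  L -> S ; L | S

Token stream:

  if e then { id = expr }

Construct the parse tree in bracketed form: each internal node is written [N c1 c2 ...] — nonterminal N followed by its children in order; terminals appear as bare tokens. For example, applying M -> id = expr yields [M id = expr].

[S [U if e then [S [M { [L [S [M id = expr]]] }]]]]

S
U
if e then S
if e then M
if e then { L }
if e then { S }
if e then { M }
if e then { id = expr }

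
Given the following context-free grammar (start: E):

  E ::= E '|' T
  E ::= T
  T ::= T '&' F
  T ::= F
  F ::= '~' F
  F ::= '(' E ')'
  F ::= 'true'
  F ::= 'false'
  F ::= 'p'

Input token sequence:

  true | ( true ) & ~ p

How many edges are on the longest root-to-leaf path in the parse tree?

[E [E [T [F true]]] | [T [T [F ( [E [T [F true]]] )]] & [F ~ [F p]]]]

7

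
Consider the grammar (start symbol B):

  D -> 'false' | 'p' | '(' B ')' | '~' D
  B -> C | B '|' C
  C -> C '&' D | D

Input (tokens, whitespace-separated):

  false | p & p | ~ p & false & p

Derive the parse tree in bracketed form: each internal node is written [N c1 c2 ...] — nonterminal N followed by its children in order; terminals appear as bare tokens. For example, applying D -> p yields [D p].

[B [B [B [C [D false]]] | [C [C [D p]] & [D p]]] | [C [C [C [D ~ [D p]]] & [D false]] & [D p]]]

B
B | C
B | C | C
C | C | C
D | C | C
false | C | C
false | C & D | C
false | D & D | C
false | p & D | C
false | p & p | C
false | p & p | C & D
false | p & p | C & D & D
false | p & p | D & D & D
false | p & p | ~ D & D & D
false | p & p | ~ p & D & D
false | p & p | ~ p & false & D
false | p & p | ~ p & false & p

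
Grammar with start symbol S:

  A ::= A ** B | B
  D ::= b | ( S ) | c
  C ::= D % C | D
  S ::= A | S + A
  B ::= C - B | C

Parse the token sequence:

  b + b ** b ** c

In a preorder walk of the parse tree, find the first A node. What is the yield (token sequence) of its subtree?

[S [S [A [B [C [D b]]]]] + [A [A [A [B [C [D b]]]] ** [B [C [D b]]]] ** [B [C [D c]]]]]

b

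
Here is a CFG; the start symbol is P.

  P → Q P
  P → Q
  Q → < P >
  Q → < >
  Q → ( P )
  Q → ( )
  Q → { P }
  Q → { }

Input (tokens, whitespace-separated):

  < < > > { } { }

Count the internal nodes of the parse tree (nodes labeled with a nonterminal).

8

[P [Q < [P [Q < >]] >] [P [Q { }] [P [Q { }]]]]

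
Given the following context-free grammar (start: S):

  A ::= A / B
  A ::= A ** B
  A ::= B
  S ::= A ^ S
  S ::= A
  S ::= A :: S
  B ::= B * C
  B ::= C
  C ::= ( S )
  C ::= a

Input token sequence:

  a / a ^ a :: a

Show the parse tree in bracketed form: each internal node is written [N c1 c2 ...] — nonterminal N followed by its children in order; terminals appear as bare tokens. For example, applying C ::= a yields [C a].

S
A ^ S
A / B ^ S
B / B ^ S
C / B ^ S
a / B ^ S
a / C ^ S
a / a ^ S
a / a ^ A :: S
a / a ^ B :: S
a / a ^ C :: S
a / a ^ a :: S
a / a ^ a :: A
a / a ^ a :: B
a / a ^ a :: C
a / a ^ a :: a

[S [A [A [B [C a]]] / [B [C a]]] ^ [S [A [B [C a]]] :: [S [A [B [C a]]]]]]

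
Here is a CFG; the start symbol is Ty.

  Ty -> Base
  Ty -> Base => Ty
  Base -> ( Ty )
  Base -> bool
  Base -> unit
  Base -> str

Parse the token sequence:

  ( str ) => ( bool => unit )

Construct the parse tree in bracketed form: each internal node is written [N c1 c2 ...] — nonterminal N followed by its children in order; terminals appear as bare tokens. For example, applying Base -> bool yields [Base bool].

[Ty [Base ( [Ty [Base str]] )] => [Ty [Base ( [Ty [Base bool] => [Ty [Base unit]]] )]]]

Ty
Base => Ty
( Ty ) => Ty
( Base ) => Ty
( str ) => Ty
( str ) => Base
( str ) => ( Ty )
( str ) => ( Base => Ty )
( str ) => ( bool => Ty )
( str ) => ( bool => Base )
( str ) => ( bool => unit )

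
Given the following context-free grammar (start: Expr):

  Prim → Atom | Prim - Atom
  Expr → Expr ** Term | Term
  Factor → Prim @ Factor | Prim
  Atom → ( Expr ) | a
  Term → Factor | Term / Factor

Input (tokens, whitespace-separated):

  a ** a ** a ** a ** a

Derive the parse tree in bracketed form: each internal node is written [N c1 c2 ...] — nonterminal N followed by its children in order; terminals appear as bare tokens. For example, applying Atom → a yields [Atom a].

[Expr [Expr [Expr [Expr [Expr [Term [Factor [Prim [Atom a]]]]] ** [Term [Factor [Prim [Atom a]]]]] ** [Term [Factor [Prim [Atom a]]]]] ** [Term [Factor [Prim [Atom a]]]]] ** [Term [Factor [Prim [Atom a]]]]]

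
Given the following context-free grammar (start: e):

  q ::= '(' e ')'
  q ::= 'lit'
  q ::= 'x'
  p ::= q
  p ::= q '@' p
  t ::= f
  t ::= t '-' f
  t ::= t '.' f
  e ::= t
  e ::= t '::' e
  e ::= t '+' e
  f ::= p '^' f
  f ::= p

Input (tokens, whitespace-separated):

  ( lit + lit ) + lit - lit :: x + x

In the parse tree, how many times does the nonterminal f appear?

7

[e [t [f [p [q ( [e [t [f [p [q lit]]]] + [e [t [f [p [q lit]]]]]] )]]]] + [e [t [t [f [p [q lit]]]] - [f [p [q lit]]]] :: [e [t [f [p [q x]]]] + [e [t [f [p [q x]]]]]]]]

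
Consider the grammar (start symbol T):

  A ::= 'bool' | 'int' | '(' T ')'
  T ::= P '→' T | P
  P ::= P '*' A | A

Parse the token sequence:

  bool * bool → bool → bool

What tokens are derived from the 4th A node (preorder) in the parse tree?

bool

[T [P [P [A bool]] * [A bool]] → [T [P [A bool]] → [T [P [A bool]]]]]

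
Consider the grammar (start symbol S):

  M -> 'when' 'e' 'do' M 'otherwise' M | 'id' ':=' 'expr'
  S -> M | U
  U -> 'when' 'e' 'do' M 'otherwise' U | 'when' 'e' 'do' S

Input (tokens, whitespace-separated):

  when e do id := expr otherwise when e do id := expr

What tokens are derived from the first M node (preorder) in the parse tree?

id := expr

[S [U when e do [M id := expr] otherwise [U when e do [S [M id := expr]]]]]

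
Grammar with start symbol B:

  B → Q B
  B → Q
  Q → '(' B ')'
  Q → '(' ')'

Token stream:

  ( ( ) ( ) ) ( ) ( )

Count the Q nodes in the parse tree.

5

[B [Q ( [B [Q ( )] [B [Q ( )]]] )] [B [Q ( )] [B [Q ( )]]]]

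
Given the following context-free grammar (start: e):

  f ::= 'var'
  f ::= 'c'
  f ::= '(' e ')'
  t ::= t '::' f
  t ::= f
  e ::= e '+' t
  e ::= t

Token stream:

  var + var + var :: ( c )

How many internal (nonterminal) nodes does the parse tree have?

[e [e [e [t [f var]]] + [t [f var]]] + [t [t [f var]] :: [f ( [e [t [f c]]] )]]]

14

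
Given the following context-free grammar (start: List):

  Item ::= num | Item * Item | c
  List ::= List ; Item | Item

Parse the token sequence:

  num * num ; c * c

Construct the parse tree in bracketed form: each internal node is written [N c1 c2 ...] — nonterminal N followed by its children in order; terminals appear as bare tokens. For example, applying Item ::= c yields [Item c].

List
List ; Item
Item ; Item
Item * Item ; Item
num * Item ; Item
num * num ; Item
num * num ; Item * Item
num * num ; c * Item
num * num ; c * c

[List [List [Item [Item num] * [Item num]]] ; [Item [Item c] * [Item c]]]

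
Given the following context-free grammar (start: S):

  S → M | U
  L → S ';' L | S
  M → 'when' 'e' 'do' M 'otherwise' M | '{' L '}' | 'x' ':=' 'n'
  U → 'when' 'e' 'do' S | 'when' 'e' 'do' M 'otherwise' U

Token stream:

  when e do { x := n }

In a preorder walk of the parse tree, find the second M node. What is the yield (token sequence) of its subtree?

[S [U when e do [S [M { [L [S [M x := n]]] }]]]]

x := n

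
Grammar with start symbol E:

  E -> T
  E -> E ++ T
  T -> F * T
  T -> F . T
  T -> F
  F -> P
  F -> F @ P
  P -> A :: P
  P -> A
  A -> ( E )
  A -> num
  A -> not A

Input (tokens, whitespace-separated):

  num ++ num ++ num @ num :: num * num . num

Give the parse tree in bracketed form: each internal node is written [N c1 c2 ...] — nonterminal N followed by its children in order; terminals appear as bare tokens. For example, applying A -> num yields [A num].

[E [E [E [T [F [P [A num]]]]] ++ [T [F [P [A num]]]]] ++ [T [F [F [P [A num]]] @ [P [A num] :: [P [A num]]]] * [T [F [P [A num]]] . [T [F [P [A num]]]]]]]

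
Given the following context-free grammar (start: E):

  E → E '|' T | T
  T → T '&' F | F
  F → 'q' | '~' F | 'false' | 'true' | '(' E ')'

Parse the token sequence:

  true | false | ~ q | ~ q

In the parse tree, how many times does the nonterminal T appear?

4

[E [E [E [E [T [F true]]] | [T [F false]]] | [T [F ~ [F q]]]] | [T [F ~ [F q]]]]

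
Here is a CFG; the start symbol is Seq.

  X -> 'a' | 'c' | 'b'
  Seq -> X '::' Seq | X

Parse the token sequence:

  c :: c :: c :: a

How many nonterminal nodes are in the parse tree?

8

[Seq [X c] :: [Seq [X c] :: [Seq [X c] :: [Seq [X a]]]]]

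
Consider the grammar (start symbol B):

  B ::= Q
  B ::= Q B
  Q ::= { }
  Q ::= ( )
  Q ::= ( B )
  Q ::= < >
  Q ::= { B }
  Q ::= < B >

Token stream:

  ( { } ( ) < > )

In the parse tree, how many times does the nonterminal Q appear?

[B [Q ( [B [Q { }] [B [Q ( )] [B [Q < >]]]] )]]

4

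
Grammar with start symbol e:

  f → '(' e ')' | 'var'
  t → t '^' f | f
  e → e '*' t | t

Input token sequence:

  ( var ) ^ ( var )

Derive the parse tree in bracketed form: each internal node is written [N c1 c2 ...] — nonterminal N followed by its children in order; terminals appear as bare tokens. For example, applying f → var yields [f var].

e
t
t ^ f
f ^ f
( e ) ^ f
( t ) ^ f
( f ) ^ f
( var ) ^ f
( var ) ^ ( e )
( var ) ^ ( t )
( var ) ^ ( f )
( var ) ^ ( var )

[e [t [t [f ( [e [t [f var]]] )]] ^ [f ( [e [t [f var]]] )]]]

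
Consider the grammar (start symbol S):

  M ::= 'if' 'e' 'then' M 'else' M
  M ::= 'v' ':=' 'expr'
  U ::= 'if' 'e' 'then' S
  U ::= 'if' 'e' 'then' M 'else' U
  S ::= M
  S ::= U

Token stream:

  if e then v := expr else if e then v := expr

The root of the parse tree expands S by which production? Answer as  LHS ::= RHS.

[S [U if e then [M v := expr] else [U if e then [S [M v := expr]]]]]

S ::= U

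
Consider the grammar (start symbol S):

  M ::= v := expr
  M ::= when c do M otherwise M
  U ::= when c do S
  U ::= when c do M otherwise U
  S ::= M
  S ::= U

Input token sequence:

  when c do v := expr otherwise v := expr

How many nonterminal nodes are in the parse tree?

4

[S [M when c do [M v := expr] otherwise [M v := expr]]]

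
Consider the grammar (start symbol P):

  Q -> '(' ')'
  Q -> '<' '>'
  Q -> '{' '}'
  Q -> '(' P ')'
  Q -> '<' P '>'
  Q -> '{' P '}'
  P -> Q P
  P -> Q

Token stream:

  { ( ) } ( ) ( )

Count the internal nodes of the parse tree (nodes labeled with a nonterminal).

[P [Q { [P [Q ( )]] }] [P [Q ( )] [P [Q ( )]]]]

8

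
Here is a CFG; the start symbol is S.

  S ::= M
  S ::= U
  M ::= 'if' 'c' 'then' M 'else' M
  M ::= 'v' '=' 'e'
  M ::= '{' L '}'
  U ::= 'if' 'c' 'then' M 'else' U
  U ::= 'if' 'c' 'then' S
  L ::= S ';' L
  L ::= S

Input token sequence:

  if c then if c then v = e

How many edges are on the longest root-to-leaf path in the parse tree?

6

[S [U if c then [S [U if c then [S [M v = e]]]]]]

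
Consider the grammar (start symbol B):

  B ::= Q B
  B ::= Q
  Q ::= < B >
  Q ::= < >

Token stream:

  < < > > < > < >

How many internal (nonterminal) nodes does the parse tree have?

8

[B [Q < [B [Q < >]] >] [B [Q < >] [B [Q < >]]]]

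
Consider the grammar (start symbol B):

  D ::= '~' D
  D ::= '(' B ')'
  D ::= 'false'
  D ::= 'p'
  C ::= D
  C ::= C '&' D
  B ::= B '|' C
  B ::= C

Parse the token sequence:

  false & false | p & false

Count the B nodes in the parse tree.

[B [B [C [C [D false]] & [D false]]] | [C [C [D p]] & [D false]]]

2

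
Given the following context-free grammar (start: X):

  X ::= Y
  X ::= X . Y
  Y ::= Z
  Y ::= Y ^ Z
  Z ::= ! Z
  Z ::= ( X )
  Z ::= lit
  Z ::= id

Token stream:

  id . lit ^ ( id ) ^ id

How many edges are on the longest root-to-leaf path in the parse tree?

[X [X [Y [Z id]]] . [Y [Y [Y [Z lit]] ^ [Z ( [X [Y [Z id]]] )]] ^ [Z id]]]

7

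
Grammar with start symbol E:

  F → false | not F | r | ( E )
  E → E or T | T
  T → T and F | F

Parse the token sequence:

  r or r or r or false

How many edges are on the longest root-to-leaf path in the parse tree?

[E [E [E [E [T [F r]]] or [T [F r]]] or [T [F r]]] or [T [F false]]]

6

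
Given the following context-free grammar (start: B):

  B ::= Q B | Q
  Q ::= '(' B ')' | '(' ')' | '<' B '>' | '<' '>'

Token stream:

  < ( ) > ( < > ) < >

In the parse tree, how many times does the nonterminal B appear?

5

[B [Q < [B [Q ( )]] >] [B [Q ( [B [Q < >]] )] [B [Q < >]]]]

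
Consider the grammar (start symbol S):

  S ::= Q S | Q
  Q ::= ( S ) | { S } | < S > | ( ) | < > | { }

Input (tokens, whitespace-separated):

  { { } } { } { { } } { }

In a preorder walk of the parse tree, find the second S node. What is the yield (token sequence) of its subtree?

[S [Q { [S [Q { }]] }] [S [Q { }] [S [Q { [S [Q { }]] }] [S [Q { }]]]]]

{ }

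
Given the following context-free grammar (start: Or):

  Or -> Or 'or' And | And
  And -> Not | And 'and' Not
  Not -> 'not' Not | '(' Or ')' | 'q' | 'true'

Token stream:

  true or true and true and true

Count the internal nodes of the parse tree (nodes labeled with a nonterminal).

10

[Or [Or [And [Not true]]] or [And [And [And [Not true]] and [Not true]] and [Not true]]]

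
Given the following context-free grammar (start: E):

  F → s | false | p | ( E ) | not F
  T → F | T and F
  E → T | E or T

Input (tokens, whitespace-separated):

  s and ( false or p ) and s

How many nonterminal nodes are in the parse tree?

[E [T [T [T [F s]] and [F ( [E [E [T [F false]]] or [T [F p]]] )]] and [F s]]]

13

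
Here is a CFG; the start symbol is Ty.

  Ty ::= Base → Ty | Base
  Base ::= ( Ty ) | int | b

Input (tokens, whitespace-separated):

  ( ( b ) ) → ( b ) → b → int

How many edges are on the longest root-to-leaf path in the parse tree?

[Ty [Base ( [Ty [Base ( [Ty [Base b]] )]] )] → [Ty [Base ( [Ty [Base b]] )] → [Ty [Base b] → [Ty [Base int]]]]]

6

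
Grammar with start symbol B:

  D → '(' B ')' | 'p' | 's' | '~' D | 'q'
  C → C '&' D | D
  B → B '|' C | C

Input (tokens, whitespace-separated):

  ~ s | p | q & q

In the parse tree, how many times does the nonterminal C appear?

[B [B [B [C [D ~ [D s]]]] | [C [D p]]] | [C [C [D q]] & [D q]]]

4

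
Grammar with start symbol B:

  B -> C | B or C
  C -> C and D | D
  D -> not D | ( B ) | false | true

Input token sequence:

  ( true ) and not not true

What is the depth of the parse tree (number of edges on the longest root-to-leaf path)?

7

[B [C [C [D ( [B [C [D true]]] )]] and [D not [D not [D true]]]]]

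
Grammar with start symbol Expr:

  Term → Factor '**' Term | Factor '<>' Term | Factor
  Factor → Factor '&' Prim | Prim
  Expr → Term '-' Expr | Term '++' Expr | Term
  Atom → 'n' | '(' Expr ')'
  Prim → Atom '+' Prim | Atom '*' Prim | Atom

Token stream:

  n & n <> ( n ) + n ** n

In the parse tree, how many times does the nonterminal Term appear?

[Expr [Term [Factor [Factor [Prim [Atom n]]] & [Prim [Atom n]]] <> [Term [Factor [Prim [Atom ( [Expr [Term [Factor [Prim [Atom n]]]]] )] + [Prim [Atom n]]]] ** [Term [Factor [Prim [Atom n]]]]]]]

4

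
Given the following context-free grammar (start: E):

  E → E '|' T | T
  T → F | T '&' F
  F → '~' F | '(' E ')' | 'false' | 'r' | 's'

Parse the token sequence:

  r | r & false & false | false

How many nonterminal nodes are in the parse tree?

[E [E [E [T [F r]]] | [T [T [T [F r]] & [F false]] & [F false]]] | [T [F false]]]

13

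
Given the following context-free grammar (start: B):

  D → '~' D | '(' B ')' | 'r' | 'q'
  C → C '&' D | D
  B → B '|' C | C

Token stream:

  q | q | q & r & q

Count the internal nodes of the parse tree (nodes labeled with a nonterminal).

[B [B [B [C [D q]]] | [C [D q]]] | [C [C [C [D q]] & [D r]] & [D q]]]

13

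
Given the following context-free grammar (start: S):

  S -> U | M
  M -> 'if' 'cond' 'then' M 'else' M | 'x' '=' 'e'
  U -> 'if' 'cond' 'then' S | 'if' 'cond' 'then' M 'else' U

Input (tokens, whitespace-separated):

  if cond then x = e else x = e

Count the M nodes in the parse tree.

[S [M if cond then [M x = e] else [M x = e]]]

3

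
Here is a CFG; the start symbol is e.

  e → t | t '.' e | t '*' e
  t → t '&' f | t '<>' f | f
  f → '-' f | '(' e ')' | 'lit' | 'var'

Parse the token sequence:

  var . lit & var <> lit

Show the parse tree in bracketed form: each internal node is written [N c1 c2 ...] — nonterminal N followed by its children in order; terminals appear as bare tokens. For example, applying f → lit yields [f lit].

[e [t [f var]] . [e [t [t [t [f lit]] & [f var]] <> [f lit]]]]

e
t . e
f . e
var . e
var . t
var . t <> f
var . t & f <> f
var . f & f <> f
var . lit & f <> f
var . lit & var <> f
var . lit & var <> lit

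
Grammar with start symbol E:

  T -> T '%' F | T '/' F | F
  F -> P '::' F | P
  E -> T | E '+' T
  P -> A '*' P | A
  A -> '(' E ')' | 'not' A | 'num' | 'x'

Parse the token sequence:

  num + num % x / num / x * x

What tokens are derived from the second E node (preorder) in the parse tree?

[E [E [T [F [P [A num]]]]] + [T [T [T [T [F [P [A num]]]] % [F [P [A x]]]] / [F [P [A num]]]] / [F [P [A x] * [P [A x]]]]]]

num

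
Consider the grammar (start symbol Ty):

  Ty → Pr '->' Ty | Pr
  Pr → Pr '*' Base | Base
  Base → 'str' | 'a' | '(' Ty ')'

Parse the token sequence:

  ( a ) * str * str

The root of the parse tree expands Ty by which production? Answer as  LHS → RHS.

[Ty [Pr [Pr [Pr [Base ( [Ty [Pr [Base a]]] )]] * [Base str]] * [Base str]]]

Ty → Pr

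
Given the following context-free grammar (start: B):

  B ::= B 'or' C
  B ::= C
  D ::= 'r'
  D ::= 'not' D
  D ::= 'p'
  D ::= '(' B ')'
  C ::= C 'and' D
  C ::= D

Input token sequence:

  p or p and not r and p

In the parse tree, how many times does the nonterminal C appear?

[B [B [C [D p]]] or [C [C [C [D p]] and [D not [D r]]] and [D p]]]

4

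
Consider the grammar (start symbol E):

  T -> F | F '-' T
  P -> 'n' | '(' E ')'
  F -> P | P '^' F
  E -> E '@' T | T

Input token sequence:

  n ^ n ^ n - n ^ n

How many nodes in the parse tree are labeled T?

[E [T [F [P n] ^ [F [P n] ^ [F [P n]]]] - [T [F [P n] ^ [F [P n]]]]]]

2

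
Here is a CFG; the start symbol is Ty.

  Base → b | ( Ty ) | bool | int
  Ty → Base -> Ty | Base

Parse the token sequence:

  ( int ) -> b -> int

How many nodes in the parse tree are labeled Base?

4

[Ty [Base ( [Ty [Base int]] )] -> [Ty [Base b] -> [Ty [Base int]]]]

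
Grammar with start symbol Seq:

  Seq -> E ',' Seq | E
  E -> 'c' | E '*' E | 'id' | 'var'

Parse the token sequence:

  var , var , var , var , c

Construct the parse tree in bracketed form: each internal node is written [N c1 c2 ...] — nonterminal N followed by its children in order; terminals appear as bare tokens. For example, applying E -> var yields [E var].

[Seq [E var] , [Seq [E var] , [Seq [E var] , [Seq [E var] , [Seq [E c]]]]]]

Seq
E , Seq
var , Seq
var , E , Seq
var , var , Seq
var , var , E , Seq
var , var , var , Seq
var , var , var , E , Seq
var , var , var , var , Seq
var , var , var , var , E
var , var , var , var , c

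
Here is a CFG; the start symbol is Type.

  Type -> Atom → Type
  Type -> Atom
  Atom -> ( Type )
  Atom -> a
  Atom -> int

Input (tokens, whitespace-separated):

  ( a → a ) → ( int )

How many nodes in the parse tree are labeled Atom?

[Type [Atom ( [Type [Atom a] → [Type [Atom a]]] )] → [Type [Atom ( [Type [Atom int]] )]]]

5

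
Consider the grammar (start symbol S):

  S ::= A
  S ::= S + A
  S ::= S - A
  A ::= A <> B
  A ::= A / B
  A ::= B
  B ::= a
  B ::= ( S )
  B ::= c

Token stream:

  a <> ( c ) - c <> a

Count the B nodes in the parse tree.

5

[S [S [A [A [B a]] <> [B ( [S [A [B c]]] )]]] - [A [A [B c]] <> [B a]]]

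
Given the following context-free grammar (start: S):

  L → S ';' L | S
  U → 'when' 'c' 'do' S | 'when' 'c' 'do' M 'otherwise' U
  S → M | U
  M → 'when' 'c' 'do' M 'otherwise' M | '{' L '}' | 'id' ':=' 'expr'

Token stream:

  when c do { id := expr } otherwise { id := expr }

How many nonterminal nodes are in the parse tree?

10

[S [M when c do [M { [L [S [M id := expr]]] }] otherwise [M { [L [S [M id := expr]]] }]]]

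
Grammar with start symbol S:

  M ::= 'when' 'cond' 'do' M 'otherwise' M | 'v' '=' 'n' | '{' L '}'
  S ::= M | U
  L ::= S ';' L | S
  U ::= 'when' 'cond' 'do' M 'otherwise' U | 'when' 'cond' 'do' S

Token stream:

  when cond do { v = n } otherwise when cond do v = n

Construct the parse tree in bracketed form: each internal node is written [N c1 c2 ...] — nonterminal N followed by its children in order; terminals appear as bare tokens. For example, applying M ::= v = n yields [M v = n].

S
U
when cond do M otherwise U
when cond do { L } otherwise U
when cond do { S } otherwise U
when cond do { M } otherwise U
when cond do { v = n } otherwise U
when cond do { v = n } otherwise when cond do S
when cond do { v = n } otherwise when cond do M
when cond do { v = n } otherwise when cond do v = n

[S [U when cond do [M { [L [S [M v = n]]] }] otherwise [U when cond do [S [M v = n]]]]]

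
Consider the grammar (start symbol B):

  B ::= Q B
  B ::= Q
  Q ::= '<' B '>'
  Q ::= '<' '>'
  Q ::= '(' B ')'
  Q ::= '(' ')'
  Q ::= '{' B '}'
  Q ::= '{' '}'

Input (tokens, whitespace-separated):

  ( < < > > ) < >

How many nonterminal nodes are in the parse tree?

8

[B [Q ( [B [Q < [B [Q < >]] >]] )] [B [Q < >]]]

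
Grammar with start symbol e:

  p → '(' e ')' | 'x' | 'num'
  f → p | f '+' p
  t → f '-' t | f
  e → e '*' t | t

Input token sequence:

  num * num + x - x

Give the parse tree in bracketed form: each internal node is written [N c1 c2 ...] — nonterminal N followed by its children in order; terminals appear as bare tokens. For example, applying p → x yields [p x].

[e [e [t [f [p num]]]] * [t [f [f [p num]] + [p x]] - [t [f [p x]]]]]

e
e * t
t * t
f * t
p * t
num * t
num * f - t
num * f + p - t
num * p + p - t
num * num + p - t
num * num + x - t
num * num + x - f
num * num + x - p
num * num + x - x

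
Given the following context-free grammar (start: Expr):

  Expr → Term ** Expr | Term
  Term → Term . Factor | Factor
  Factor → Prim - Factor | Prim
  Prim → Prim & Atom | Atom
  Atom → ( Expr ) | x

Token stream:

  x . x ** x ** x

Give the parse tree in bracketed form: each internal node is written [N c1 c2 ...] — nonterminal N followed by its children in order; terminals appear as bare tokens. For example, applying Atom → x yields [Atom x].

[Expr [Term [Term [Factor [Prim [Atom x]]]] . [Factor [Prim [Atom x]]]] ** [Expr [Term [Factor [Prim [Atom x]]]] ** [Expr [Term [Factor [Prim [Atom x]]]]]]]

Expr
Term ** Expr
Term . Factor ** Expr
Factor . Factor ** Expr
Prim . Factor ** Expr
Atom . Factor ** Expr
x . Factor ** Expr
x . Prim ** Expr
x . Atom ** Expr
x . x ** Expr
x . x ** Term ** Expr
x . x ** Factor ** Expr
x . x ** Prim ** Expr
x . x ** Atom ** Expr
x . x ** x ** Expr
x . x ** x ** Term
x . x ** x ** Factor
x . x ** x ** Prim
x . x ** x ** Atom
x . x ** x ** x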